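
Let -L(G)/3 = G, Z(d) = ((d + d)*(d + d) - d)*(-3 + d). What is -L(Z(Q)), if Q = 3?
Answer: 0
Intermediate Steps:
Z(d) = (-3 + d)*(-d + 4*d²) (Z(d) = ((2*d)*(2*d) - d)*(-3 + d) = (4*d² - d)*(-3 + d) = (-d + 4*d²)*(-3 + d) = (-3 + d)*(-d + 4*d²))
L(G) = -3*G
-L(Z(Q)) = -(-3)*3*(3 - 13*3 + 4*3²) = -(-3)*3*(3 - 39 + 4*9) = -(-3)*3*(3 - 39 + 36) = -(-3)*3*0 = -(-3)*0 = -1*0 = 0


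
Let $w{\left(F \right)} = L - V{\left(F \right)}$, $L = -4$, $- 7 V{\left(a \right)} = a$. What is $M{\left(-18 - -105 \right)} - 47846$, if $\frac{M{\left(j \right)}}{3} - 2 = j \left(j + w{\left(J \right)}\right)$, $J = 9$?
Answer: $- \frac{180890}{7} \approx -25841.0$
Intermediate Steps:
$V{\left(a \right)} = - \frac{a}{7}$
$w{\left(F \right)} = -4 + \frac{F}{7}$ ($w{\left(F \right)} = -4 - - \frac{F}{7} = -4 + \frac{F}{7}$)
$M{\left(j \right)} = 6 + 3 j \left(- \frac{19}{7} + j\right)$ ($M{\left(j \right)} = 6 + 3 j \left(j + \left(-4 + \frac{1}{7} \cdot 9\right)\right) = 6 + 3 j \left(j + \left(-4 + \frac{9}{7}\right)\right) = 6 + 3 j \left(j - \frac{19}{7}\right) = 6 + 3 j \left(- \frac{19}{7} + j\right)$)
$M{\left(-18 - -105 \right)} - 47846 = \left(6 + 3 \left(-18 - -105\right)^{2} - \frac{57 \left(-18 - -105\right)}{7}\right) - 47846 = \left(6 + 3 \left(-18 + 105\right)^{2} - \frac{57 \left(-18 + 105\right)}{7}\right) - 47846 = \left(6 + 3 \cdot 87^{2} - \frac{4959}{7}\right) - 47846 = \left(6 + 3 \cdot 7569 - \frac{4959}{7}\right) - 47846 = \left(6 + 22707 - \frac{4959}{7}\right) - 47846 = \frac{154032}{7} - 47846 = - \frac{180890}{7}$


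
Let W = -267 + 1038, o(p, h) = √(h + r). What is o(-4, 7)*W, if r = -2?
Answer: 771*√5 ≈ 1724.0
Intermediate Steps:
o(p, h) = √(-2 + h) (o(p, h) = √(h - 2) = √(-2 + h))
W = 771
o(-4, 7)*W = √(-2 + 7)*771 = √5*771 = 771*√5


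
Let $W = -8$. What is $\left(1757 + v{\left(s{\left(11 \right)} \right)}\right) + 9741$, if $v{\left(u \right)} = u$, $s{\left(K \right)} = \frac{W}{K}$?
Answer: $\frac{126470}{11} \approx 11497.0$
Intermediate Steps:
$s{\left(K \right)} = - \frac{8}{K}$
$\left(1757 + v{\left(s{\left(11 \right)} \right)}\right) + 9741 = \left(1757 - \frac{8}{11}\right) + 9741 = \frac{19319}{11} + 9741 = \frac{126470}{11}$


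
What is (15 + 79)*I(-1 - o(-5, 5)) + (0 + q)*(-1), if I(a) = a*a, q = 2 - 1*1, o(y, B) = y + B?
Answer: 93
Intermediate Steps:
o(y, B) = B + y
q = 1 (q = 2 - 1 = 1)
I(a) = a**2
(15 + 79)*I(-1 - o(-5, 5)) + (0 + q)*(-1) = (15 + 79)*(-1 - (5 - 5))**2 + (0 + 1)*(-1) = 94*(-1 - 1*0)**2 + 1*(-1) = 94*(-1 + 0)**2 - 1 = 94*(-1)**2 - 1 = 94*1 - 1 = 94 - 1 = 93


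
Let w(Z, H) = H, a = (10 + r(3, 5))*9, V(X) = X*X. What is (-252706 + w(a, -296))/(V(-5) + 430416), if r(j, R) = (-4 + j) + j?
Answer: -253002/430441 ≈ -0.58777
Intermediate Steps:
r(j, R) = -4 + 2*j
V(X) = X²
a = 108 (a = (10 + (-4 + 2*3))*9 = (10 + (-4 + 6))*9 = (10 + 2)*9 = 12*9 = 108)
(-252706 + w(a, -296))/(V(-5) + 430416) = (-252706 - 296)/((-5)² + 430416) = -253002/(25 + 430416) = -253002/430441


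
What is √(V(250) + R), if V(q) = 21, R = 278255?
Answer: 2*√69569 ≈ 527.52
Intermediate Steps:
√(V(250) + R) = √(21 + 278255) = √278276 = 2*√69569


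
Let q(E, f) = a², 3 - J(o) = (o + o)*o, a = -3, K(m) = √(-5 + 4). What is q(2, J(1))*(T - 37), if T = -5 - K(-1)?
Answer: -378 - 9*I ≈ -378.0 - 9.0*I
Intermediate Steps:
K(m) = I (K(m) = √(-1) = I)
J(o) = 3 - 2*o² (J(o) = 3 - (o + o)*o = 3 - 2*o*o = 3 - 2*o²)
q(E, f) = 9 (q(E, f) = (-3)² = 9)
T = -5 - I ≈ -5.0 - 1.0*I
q(2, J(1))*(T - 37) = 9*((-5 - I) - 37) = 9*(-42 - I) = -378 - 9*I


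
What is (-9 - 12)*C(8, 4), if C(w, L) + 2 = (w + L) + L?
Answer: -294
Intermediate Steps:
C(w, L) = -2 + w + 2*L (C(w, L) = -2 + ((w + L) + L) = -2 + ((L + w) + L) = -2 + (w + 2*L) = -2 + w + 2*L)
(-9 - 12)*C(8, 4) = (-9 - 12)*(-2 + 8 + 2*4) = -21*(-2 + 8 + 8) = -21*14 = -294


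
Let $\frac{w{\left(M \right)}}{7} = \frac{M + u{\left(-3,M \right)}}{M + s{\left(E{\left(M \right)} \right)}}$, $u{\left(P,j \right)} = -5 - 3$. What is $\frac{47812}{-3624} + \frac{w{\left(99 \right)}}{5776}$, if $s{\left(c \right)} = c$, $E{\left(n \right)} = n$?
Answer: $- \frac{2278241237}{172690848} \approx -13.193$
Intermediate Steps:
$u{\left(P,j \right)} = -8$
$w{\left(M \right)} = \frac{7 \left(-8 + M\right)}{2 M}$ ($w{\left(M \right)} = 7 \frac{M - 8}{M + M} = 7 \frac{-8 + M}{2 M} = \frac{7 \left(-8 + M\right)}{2 M}$)
$\frac{47812}{-3624} + \frac{w{\left(99 \right)}}{5776} = \frac{47812}{-3624} + \frac{\frac{7}{2} - \frac{28}{99}}{5776} = 47812 \left(- \frac{1}{3624}\right) + \left(\frac{7}{2} - \frac{28}{99}\right) \frac{1}{5776} = - \frac{11953}{906} + \left(\frac{7}{2} - \frac{28}{99}\right) \frac{1}{5776} = - \frac{11953}{906} + \frac{637}{198} \cdot \frac{1}{5776} = - \frac{11953}{906} + \frac{637}{1143648} = - \frac{2278241237}{172690848}$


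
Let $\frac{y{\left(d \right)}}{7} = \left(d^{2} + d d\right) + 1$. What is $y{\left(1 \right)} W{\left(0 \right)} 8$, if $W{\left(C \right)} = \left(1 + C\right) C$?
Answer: $0$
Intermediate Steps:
$y{\left(d \right)} = 7 + 14 d^{2}$ ($y{\left(d \right)} = 7 \left(\left(d^{2} + d d\right) + 1\right) = 7 \left(\left(d^{2} + d^{2}\right) + 1\right) = 7 \left(2 d^{2} + 1\right) = 7 \left(1 + 2 d^{2}\right) = 7 + 14 d^{2}$)
$W{\left(C \right)} = C \left(1 + C\right)$
$y{\left(1 \right)} W{\left(0 \right)} 8 = \left(7 + 14 \cdot 1^{2}\right) 0 \left(1 + 0\right) 8 = \left(7 + 14 \cdot 1\right) 0 \cdot 1 \cdot 8 = \left(7 + 14\right) 0 \cdot 8 = 21 \cdot 0 \cdot 8 = 0 \cdot 8 = 0$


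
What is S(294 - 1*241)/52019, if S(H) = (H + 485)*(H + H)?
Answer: 57028/52019 ≈ 1.0963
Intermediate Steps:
S(H) = 2*H*(485 + H) (S(H) = (485 + H)*(2*H) = 2*H*(485 + H))
S(294 - 1*241)/52019 = (2*(294 - 1*241)*(485 + (294 - 1*241)))/52019 = (2*(294 - 241)*(485 + (294 - 241)))*(1/52019) = (2*53*(485 + 53))*(1/52019) = (2*53*538)*(1/52019) = 57028*(1/52019) = 57028/52019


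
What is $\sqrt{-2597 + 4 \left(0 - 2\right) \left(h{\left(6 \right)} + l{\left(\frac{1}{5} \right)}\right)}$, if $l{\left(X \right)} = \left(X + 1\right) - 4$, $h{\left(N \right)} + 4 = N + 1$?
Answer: $\frac{i \sqrt{64965}}{5} \approx 50.976 i$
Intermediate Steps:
$h{\left(N \right)} = -3 + N$ ($h{\left(N \right)} = -4 + \left(N + 1\right) = -4 + \left(1 + N\right) = -3 + N$)
$l{\left(X \right)} = -3 + X$ ($l{\left(X \right)} = \left(1 + X\right) - 4 = -3 + X$)
$\sqrt{-2597 + 4 \left(0 - 2\right) \left(h{\left(6 \right)} + l{\left(\frac{1}{5} \right)}\right)} = \sqrt{-2597 + 4 \left(0 - 2\right) \left(\left(-3 + 6\right) - \left(3 - \frac{1}{5}\right)\right)} = \sqrt{-2597 + 4 \left(-2\right) \left(3 + \left(-3 + \frac{1}{5}\right)\right)} = \sqrt{-2597 - 8 \left(3 - \frac{14}{5}\right)} = \sqrt{-2597 - \frac{8}{5}} = \sqrt{- \frac{12993}{5}} = \frac{i \sqrt{64965}}{5}$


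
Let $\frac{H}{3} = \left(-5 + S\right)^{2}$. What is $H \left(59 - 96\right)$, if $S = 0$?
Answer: $-2775$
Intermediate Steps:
$H = 75$ ($H = 3 \left(-5 + 0\right)^{2} = 3 \left(-5\right)^{2} = 3 \cdot 25 = 75$)
$H \left(59 - 96\right) = 75 \left(59 - 96\right) = 75 \left(-37\right) = -2775$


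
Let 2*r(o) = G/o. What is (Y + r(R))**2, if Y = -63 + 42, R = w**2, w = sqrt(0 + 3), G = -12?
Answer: 529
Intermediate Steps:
w = sqrt(3) ≈ 1.7320
R = 3 (R = (sqrt(3))**2 = 3)
r(o) = -6/o (r(o) = (-12/o)/2 = -6/o)
Y = -21
(Y + r(R))**2 = (-21 - 6/3)**2 = (-21 - 6*1/3)**2 = (-21 - 2)**2 = (-23)**2 = 529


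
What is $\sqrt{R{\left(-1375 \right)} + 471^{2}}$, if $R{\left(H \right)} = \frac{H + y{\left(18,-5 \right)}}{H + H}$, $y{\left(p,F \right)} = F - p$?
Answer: $\frac{\sqrt{16776764070}}{275} \approx 471.0$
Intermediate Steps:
$R{\left(H \right)} = \frac{-23 + H}{2 H}$ ($R{\left(H \right)} = \frac{H - 23}{H + H} = \frac{H - 23}{2 H} = \left(H - 23\right) \frac{1}{2 H} = \left(-23 + H\right) \frac{1}{2 H} = \frac{-23 + H}{2 H}$)
$\sqrt{R{\left(-1375 \right)} + 471^{2}} = \sqrt{\frac{-23 - 1375}{2 \left(-1375\right)} + 471^{2}} = \sqrt{\frac{1}{2} \left(- \frac{1}{1375}\right) \left(-1398\right) + 221841} = \sqrt{\frac{699}{1375} + 221841} = \sqrt{\frac{305032074}{1375}} = \frac{\sqrt{16776764070}}{275}$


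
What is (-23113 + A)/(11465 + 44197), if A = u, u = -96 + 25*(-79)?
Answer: -12592/27831 ≈ -0.45245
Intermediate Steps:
u = -2071 (u = -96 - 1975 = -2071)
A = -2071
(-23113 + A)/(11465 + 44197) = (-23113 - 2071)/(11465 + 44197) = -25184/55662 = -25184*1/55662 = -12592/27831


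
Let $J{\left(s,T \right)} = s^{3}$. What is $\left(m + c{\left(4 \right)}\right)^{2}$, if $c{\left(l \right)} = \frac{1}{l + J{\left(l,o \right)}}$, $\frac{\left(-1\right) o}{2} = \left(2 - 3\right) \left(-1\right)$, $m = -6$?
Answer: $\frac{165649}{4624} \approx 35.824$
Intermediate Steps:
$o = -2$ ($o = - 2 \left(2 - 3\right) \left(-1\right) = - 2 \left(\left(-1\right) \left(-1\right)\right) = \left(-2\right) 1 = -2$)
$c{\left(l \right)} = \frac{1}{l + l^{3}}$
$\left(m + c{\left(4 \right)}\right)^{2} = \left(-6 + \frac{1}{4 + 4^{3}}\right)^{2} = \left(-6 + \frac{1}{4 + 64}\right)^{2} = \left(-6 + \frac{1}{68}\right)^{2} = \left(- \frac{407}{68}\right)^{2} = \frac{165649}{4624}$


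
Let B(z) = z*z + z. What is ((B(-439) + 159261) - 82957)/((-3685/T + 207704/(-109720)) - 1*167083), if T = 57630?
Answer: -42457830466740/26412637951963 ≈ -1.6075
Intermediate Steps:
B(z) = z + z² (B(z) = z² + z = z + z²)
((B(-439) + 159261) - 82957)/((-3685/T + 207704/(-109720)) - 1*167083) = ((-439*(1 - 439) + 159261) - 82957)/((-3685/57630 + 207704/(-109720)) - 1*167083) = ((-439*(-438) + 159261) - 82957)/((-3685*1/57630 + 207704*(-1/109720)) - 167083) = ((192282 + 159261) - 82957)/((-737/11526 - 25963/13715) - 167083) = (351543 - 82957)/(-309357493/158079090 - 167083) = 268586/(-26412637951963/158079090) = 268586*(-158079090/26412637951963) = -42457830466740/26412637951963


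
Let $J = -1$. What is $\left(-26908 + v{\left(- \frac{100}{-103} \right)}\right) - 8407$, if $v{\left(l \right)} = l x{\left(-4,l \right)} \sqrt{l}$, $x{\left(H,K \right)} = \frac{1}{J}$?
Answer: $-35315 - \frac{1000 \sqrt{103}}{10609} \approx -35316.0$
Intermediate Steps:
$x{\left(H,K \right)} = -1$ ($x{\left(H,K \right)} = \frac{1}{-1} = -1$)
$v{\left(l \right)} = - l^{\frac{3}{2}}$ ($v{\left(l \right)} = l \left(-1\right) \sqrt{l} = - l \sqrt{l} = - l^{\frac{3}{2}}$)
$\left(-26908 + v{\left(- \frac{100}{-103} \right)}\right) - 8407 = \left(-26908 - \left(- \frac{100}{-103}\right)^{\frac{3}{2}}\right) - 8407 = \left(-26908 - \left(\left(-100\right) \left(- \frac{1}{103}\right)\right)^{\frac{3}{2}}\right) - 8407 = \left(-26908 - \left(\frac{100}{103}\right)^{\frac{3}{2}}\right) - 8407 = \left(-26908 - \frac{1000 \sqrt{103}}{10609}\right) - 8407 = -35315 - \frac{1000 \sqrt{103}}{10609}$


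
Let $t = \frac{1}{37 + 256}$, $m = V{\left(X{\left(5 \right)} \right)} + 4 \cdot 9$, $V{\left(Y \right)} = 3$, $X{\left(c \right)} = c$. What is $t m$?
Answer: $\frac{39}{293} \approx 0.13311$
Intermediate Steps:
$m = 39$ ($m = 3 + 4 \cdot 9 = 3 + 36 = 39$)
$t = \frac{1}{293} \approx 0.003413$
$t m = \frac{1}{293} \cdot 39 = \frac{39}{293}$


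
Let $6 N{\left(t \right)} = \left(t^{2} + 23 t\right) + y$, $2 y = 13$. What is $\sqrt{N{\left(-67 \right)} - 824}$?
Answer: $\frac{i \sqrt{11937}}{6} \approx 18.209 i$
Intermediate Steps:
$y = \frac{13}{2}$ ($y = \frac{1}{2} \cdot 13 = \frac{13}{2} \approx 6.5$)
$N{\left(t \right)} = \frac{13}{12} + \frac{t^{2}}{6} + \frac{23 t}{6}$ ($N{\left(t \right)} = \frac{\left(t^{2} + 23 t\right) + \frac{13}{2}}{6} = \frac{\frac{13}{2} + t^{2} + 23 t}{6} = \frac{13}{12} + \frac{t^{2}}{6} + \frac{23 t}{6}$)
$\sqrt{N{\left(-67 \right)} - 824} = \sqrt{\left(\frac{13}{12} + \frac{\left(-67\right)^{2}}{6} + \frac{23}{6} \left(-67\right)\right) - 824} = \sqrt{\left(\frac{13}{12} + \frac{1}{6} \cdot 4489 - \frac{1541}{6}\right) - 824} = \sqrt{\left(\frac{13}{12} + \frac{4489}{6} - \frac{1541}{6}\right) - 824} = \sqrt{\frac{5909}{12} - 824} = \sqrt{- \frac{3979}{12}} = \frac{i \sqrt{11937}}{6}$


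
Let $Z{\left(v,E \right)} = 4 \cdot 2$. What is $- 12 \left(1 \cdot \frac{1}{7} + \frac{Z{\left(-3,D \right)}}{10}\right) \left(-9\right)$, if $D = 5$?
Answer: $\frac{3564}{35} \approx 101.83$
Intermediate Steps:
$Z{\left(v,E \right)} = 8$
$- 12 \left(1 \cdot \frac{1}{7} + \frac{Z{\left(-3,D \right)}}{10}\right) \left(-9\right) = - 12 \left(1 \cdot \frac{1}{7} + \frac{8}{10}\right) \left(-9\right) = - 12 \left(1 \cdot \frac{1}{7} + 8 \cdot \frac{1}{10}\right) \left(-9\right) = - 12 \left(\frac{1}{7} + \frac{4}{5}\right) \left(-9\right) = \left(-12\right) \frac{33}{35} \left(-9\right) = \left(- \frac{396}{35}\right) \left(-9\right) = \frac{3564}{35}$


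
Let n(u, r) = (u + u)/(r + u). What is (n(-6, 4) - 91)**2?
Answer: 7225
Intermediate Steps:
n(u, r) = 2*u/(r + u) (n(u, r) = (2*u)/(r + u) = 2*u/(r + u))
(n(-6, 4) - 91)**2 = (2*(-6)/(4 - 6) - 91)**2 = (2*(-6)/(-2) - 91)**2 = (2*(-6)*(-1/2) - 91)**2 = (6 - 91)**2 = (-85)**2 = 7225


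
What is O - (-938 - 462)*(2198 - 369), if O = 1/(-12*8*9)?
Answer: 2212358399/864 ≈ 2.5606e+6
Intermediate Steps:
O = -1/864 (O = 1/(-96*9) = 1/(-864) = -1/864 ≈ -0.0011574)
O - (-938 - 462)*(2198 - 369) = -1/864 - (-938 - 462)*(2198 - 369) = -1/864 - (-1400)*1829 = -1/864 - 1*(-2560600) = -1/864 + 2560600 = 2212358399/864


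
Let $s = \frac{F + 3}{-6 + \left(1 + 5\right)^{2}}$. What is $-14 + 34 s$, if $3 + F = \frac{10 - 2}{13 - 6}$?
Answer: $- \frac{1334}{105} \approx -12.705$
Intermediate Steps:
$F = - \frac{13}{7}$ ($F = -3 + \frac{10 - 2}{13 - 6} = -3 + \frac{8}{7} = - \frac{13}{7} \approx -1.8571$)
$s = \frac{4}{105}$ ($s = \frac{- \frac{13}{7} + 3}{-6 + \left(1 + 5\right)^{2}} = \frac{8}{7 \left(-6 + 6^{2}\right)} = \frac{8}{7 \left(-6 + 36\right)} = \frac{8}{7 \cdot 30} = \frac{8}{7} \cdot \frac{1}{30} = \frac{4}{105} \approx 0.038095$)
$-14 + 34 s = -14 + 34 \cdot \frac{4}{105} = -14 + \frac{136}{105} = - \frac{1334}{105}$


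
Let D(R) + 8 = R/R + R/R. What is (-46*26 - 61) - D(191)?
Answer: -1251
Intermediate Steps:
D(R) = -6 (D(R) = -8 + (R/R + R/R) = -8 + (1 + 1) = -8 + 2 = -6)
(-46*26 - 61) - D(191) = (-46*26 - 61) - 1*(-6) = (-1196 - 61) + 6 = -1257 + 6 = -1251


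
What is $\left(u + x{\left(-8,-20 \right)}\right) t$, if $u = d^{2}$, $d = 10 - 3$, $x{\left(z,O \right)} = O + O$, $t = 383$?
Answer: $3447$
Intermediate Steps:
$x{\left(z,O \right)} = 2 O$
$d = 7$
$u = 49$ ($u = 7^{2} = 49$)
$\left(u + x{\left(-8,-20 \right)}\right) t = \left(49 + 2 \left(-20\right)\right) 383 = \left(49 - 40\right) 383 = 9 \cdot 383 = 3447$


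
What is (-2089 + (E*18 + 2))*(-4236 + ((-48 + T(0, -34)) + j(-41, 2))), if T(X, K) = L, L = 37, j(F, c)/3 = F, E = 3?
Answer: 8884210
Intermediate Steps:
j(F, c) = 3*F
T(X, K) = 37
(-2089 + (E*18 + 2))*(-4236 + ((-48 + T(0, -34)) + j(-41, 2))) = (-2089 + (3*18 + 2))*(-4236 + ((-48 + 37) + 3*(-41))) = (-2089 + (54 + 2))*(-4236 + (-11 - 123)) = (-2089 + 56)*(-4236 - 134) = -2033*(-4370) = 8884210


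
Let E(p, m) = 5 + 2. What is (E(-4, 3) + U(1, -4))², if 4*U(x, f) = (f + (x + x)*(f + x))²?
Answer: 1024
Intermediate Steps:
E(p, m) = 7
U(x, f) = (f + 2*x*(f + x))²/4 (U(x, f) = (f + (x + x)*(f + x))²/4 = (f + (2*x)*(f + x))²/4 = (f + 2*x*(f + x))²/4)
(E(-4, 3) + U(1, -4))² = (7 + (-4 + 2*1² + 2*(-4)*1)²/4)² = (7 + (-4 + 2*1 - 8)²/4)² = (7 + (-4 + 2 - 8)²/4)² = (7 + (¼)*(-10)²)² = (7 + (¼)*100)² = (7 + 25)² = 32² = 1024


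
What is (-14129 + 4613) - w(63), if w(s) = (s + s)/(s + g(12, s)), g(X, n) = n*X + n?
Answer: -66613/7 ≈ -9516.1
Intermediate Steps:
g(X, n) = n + X*n (g(X, n) = X*n + n = n + X*n)
w(s) = ⅐ (w(s) = (s + s)/(s + s*(1 + 12)) = (2*s)/(s + s*13) = (2*s)/(s + 13*s) = (2*s)/((14*s)) = (2*s)*(1/(14*s)) = ⅐)
(-14129 + 4613) - w(63) = (-14129 + 4613) - 1*⅐ = -9516 - ⅐ = -66613/7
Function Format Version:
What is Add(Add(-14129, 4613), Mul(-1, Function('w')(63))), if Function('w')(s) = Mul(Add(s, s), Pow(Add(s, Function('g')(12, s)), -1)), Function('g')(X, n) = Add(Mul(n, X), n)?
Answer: Rational(-66613, 7) ≈ -9516.1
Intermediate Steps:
Function('g')(X, n) = Add(n, Mul(X, n)) (Function('g')(X, n) = Add(Mul(X, n), n) = Add(n, Mul(X, n)))
Function('w')(s) = Rational(1, 7) (Function('w')(s) = Mul(Add(s, s), Pow(Add(s, Mul(s, Add(1, 12))), -1)) = Mul(Mul(2, s), Pow(Add(s, Mul(s, 13)), -1)) = Mul(Mul(2, s), Pow(Add(s, Mul(13, s)), -1)) = Mul(Mul(2, s), Pow(Mul(14, s), -1)) = Mul(Mul(2, s), Mul(Rational(1, 14), Pow(s, -1))) = Rational(1, 7))
Add(Add(-14129, 4613), Mul(-1, Function('w')(63))) = Add(Add(-14129, 4613), Mul(-1, Rational(1, 7))) = Add(-9516, Rational(-1, 7)) = Rational(-66613, 7)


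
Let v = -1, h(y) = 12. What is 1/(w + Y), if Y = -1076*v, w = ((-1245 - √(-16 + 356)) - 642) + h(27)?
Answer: -47/37533 + 2*√85/638061 ≈ -0.0012233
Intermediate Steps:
w = -1875 - 2*√85 (w = ((-1245 - √(-16 + 356)) - 642) + 12 = ((-1245 - √340) - 642) + 12 = ((-1245 - 2*√85) - 642) + 12 = (-1887 - 2*√85) + 12 = -1875 - 2*√85 ≈ -1893.4)
Y = 1076 (Y = -1076*(-1) = 1076)
1/(w + Y) = 1/((-1875 - 2*√85) + 1076) = 1/(-799 - 2*√85)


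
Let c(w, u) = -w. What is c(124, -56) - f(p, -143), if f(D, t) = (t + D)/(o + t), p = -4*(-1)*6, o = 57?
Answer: -10783/86 ≈ -125.38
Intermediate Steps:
p = 24 (p = 4*6 = 24)
f(D, t) = (D + t)/(57 + t) (f(D, t) = (t + D)/(57 + t) = (D + t)/(57 + t))
c(124, -56) - f(p, -143) = -1*124 - (24 - 143)/(57 - 143) = -124 - (-119)/(-86) = -124 - (-1)*(-119)/86 = -124 - 1*119/86 = -124 - 119/86 = -10783/86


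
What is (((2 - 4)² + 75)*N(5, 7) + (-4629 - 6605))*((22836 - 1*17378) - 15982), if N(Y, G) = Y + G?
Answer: 108249864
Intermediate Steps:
N(Y, G) = G + Y
(((2 - 4)² + 75)*N(5, 7) + (-4629 - 6605))*((22836 - 1*17378) - 15982) = (((2 - 4)² + 75)*(7 + 5) + (-4629 - 6605))*((22836 - 1*17378) - 15982) = (((-2)² + 75)*12 - 11234)*((22836 - 17378) - 15982) = ((4 + 75)*12 - 11234)*(5458 - 15982) = (79*12 - 11234)*(-10524) = (948 - 11234)*(-10524) = -10286*(-10524) = 108249864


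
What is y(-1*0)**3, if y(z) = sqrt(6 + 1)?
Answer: 7*sqrt(7) ≈ 18.520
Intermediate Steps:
y(z) = sqrt(7)
y(-1*0)**3 = (sqrt(7))**3 = 7*sqrt(7)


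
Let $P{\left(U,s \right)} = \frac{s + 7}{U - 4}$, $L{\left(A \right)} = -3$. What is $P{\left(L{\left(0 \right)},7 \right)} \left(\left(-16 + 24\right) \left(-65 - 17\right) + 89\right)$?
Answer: $1134$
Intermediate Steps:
$P{\left(U,s \right)} = \frac{7 + s}{-4 + U}$
$P{\left(L{\left(0 \right)},7 \right)} \left(\left(-16 + 24\right) \left(-65 - 17\right) + 89\right) = \frac{7 + 7}{-4 - 3} \left(\left(-16 + 24\right) \left(-65 - 17\right) + 89\right) = \frac{1}{-7} \cdot 14 \left(8 \left(-82\right) + 89\right) = \left(- \frac{1}{7}\right) 14 \left(-656 + 89\right) = \left(-2\right) \left(-567\right) = 1134$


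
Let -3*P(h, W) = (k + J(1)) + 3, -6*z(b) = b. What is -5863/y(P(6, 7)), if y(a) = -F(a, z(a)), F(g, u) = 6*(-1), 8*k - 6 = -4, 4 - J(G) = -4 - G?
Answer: -5863/6 ≈ -977.17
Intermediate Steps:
J(G) = 8 + G (J(G) = 4 - (-4 - G) = 4 + (4 + G) = 8 + G)
z(b) = -b/6
k = ¼ (k = ¾ + (⅛)*(-4) = ¾ - ½ = ¼ ≈ 0.25000)
F(g, u) = -6
P(h, W) = -49/12 (P(h, W) = -((¼ + (8 + 1)) + 3)/3 = -((¼ + 9) + 3)/3 = -(37/4 + 3)/3 = -⅓*49/4 = -49/12)
y(a) = 6 (y(a) = -1*(-6) = 6)
-5863/y(P(6, 7)) = -5863/6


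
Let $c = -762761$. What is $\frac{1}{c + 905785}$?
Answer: $\frac{1}{143024} \approx 6.9918 \cdot 10^{-6}$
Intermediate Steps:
$\frac{1}{c + 905785} = \frac{1}{-762761 + 905785} = \frac{1}{143024}$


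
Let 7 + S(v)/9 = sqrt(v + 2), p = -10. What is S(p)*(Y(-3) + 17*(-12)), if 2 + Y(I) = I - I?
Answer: 12978 - 3708*I*sqrt(2) ≈ 12978.0 - 5243.9*I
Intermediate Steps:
Y(I) = -2 (Y(I) = -2 + (I - I) = -2 + 0 = -2)
S(v) = -63 + 9*sqrt(2 + v) (S(v) = -63 + 9*sqrt(v + 2) = -63 + 9*sqrt(2 + v))
S(p)*(Y(-3) + 17*(-12)) = (-63 + 9*sqrt(2 - 10))*(-2 + 17*(-12)) = (-63 + 9*sqrt(-8))*(-2 - 204) = (-63 + 9*(2*I*sqrt(2)))*(-206) = (-63 + 18*I*sqrt(2))*(-206) = 12978 - 3708*I*sqrt(2)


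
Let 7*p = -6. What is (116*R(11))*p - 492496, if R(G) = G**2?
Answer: -3531688/7 ≈ -5.0453e+5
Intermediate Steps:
p = -6/7 (p = (1/7)*(-6) = -6/7 ≈ -0.85714)
(116*R(11))*p - 492496 = (116*11**2)*(-6/7) - 492496 = (116*121)*(-6/7) - 492496 = 14036*(-6/7) - 492496 = -84216/7 - 492496 = -3531688/7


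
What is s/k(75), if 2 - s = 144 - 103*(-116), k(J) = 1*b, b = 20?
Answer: -1209/2 ≈ -604.50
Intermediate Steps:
k(J) = 20 (k(J) = 1*20 = 20)
s = -12090 (s = 2 - (144 - 103*(-116)) = 2 - (144 + 11948) = 2 - 1*12092 = 2 - 12092 = -12090)
s/k(75) = -12090/20 = -12090*1/20 = -1209/2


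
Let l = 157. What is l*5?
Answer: 785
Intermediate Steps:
l*5 = 157*5 = 785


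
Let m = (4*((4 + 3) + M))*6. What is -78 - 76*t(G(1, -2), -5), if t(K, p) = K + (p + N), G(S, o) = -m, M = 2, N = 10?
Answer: 15958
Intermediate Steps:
m = 216 (m = (4*((4 + 3) + 2))*6 = (4*(7 + 2))*6 = (4*9)*6 = 36*6 = 216)
G(S, o) = -216 (G(S, o) = -1*216 = -216)
t(K, p) = 10 + K + p (t(K, p) = K + (p + 10) = K + (10 + p) = 10 + K + p)
-78 - 76*t(G(1, -2), -5) = -78 - 76*(10 - 216 - 5) = -78 - 76*(-211) = -78 + 16036 = 15958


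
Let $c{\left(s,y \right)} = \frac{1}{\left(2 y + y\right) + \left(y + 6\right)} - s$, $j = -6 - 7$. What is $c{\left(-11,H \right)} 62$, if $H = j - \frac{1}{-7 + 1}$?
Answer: $\frac{46283}{68} \approx 680.63$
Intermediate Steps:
$j = -13$
$H = - \frac{77}{6}$ ($H = -13 - \frac{1}{-7 + 1} = -13 - \frac{1}{-6} = -13 - - \frac{1}{6} = -13 + \frac{1}{6} = - \frac{77}{6} \approx -12.833$)
$c{\left(s,y \right)} = \frac{1}{6 + 4 y} - s$ ($c{\left(s,y \right)} = \frac{1}{3 y + \left(6 + y\right)} - s = \frac{1}{6 + 4 y} - s$)
$c{\left(-11,H \right)} 62 = \frac{1 - -66 - \left(-44\right) \left(- \frac{77}{6}\right)}{2 \left(3 + 2 \left(- \frac{77}{6}\right)\right)} 62 = \frac{1 + 66 - \frac{1694}{3}}{2 \left(3 - \frac{77}{3}\right)} 62 = \frac{1}{2} \frac{1}{- \frac{68}{3}} \left(- \frac{1493}{3}\right) 62 = \frac{1}{2} \left(- \frac{3}{68}\right) \left(- \frac{1493}{3}\right) 62 = \frac{1493}{136} \cdot 62 = \frac{46283}{68}$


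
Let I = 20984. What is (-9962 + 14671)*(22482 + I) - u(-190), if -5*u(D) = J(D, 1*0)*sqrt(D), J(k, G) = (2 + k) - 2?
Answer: 204681394 - 38*I*sqrt(190) ≈ 2.0468e+8 - 523.79*I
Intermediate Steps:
J(k, G) = k
u(D) = -D**(3/2)/5 (u(D) = -D*sqrt(D)/5 = -D**(3/2)/5)
(-9962 + 14671)*(22482 + I) - u(-190) = (-9962 + 14671)*(22482 + 20984) - (-1)*(-190)**(3/2)/5 = 4709*43466 - (-1)*(-190*I*sqrt(190))/5 = 204681394 - 38*I*sqrt(190)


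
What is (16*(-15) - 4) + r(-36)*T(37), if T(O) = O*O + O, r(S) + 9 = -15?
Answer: -33988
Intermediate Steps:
r(S) = -24 (r(S) = -9 - 15 = -24)
T(O) = O + O² (T(O) = O² + O = O + O²)
(16*(-15) - 4) + r(-36)*T(37) = (16*(-15) - 4) - 888*(1 + 37) = (-240 - 4) - 888*38 = -244 - 24*1406 = -244 - 33744 = -33988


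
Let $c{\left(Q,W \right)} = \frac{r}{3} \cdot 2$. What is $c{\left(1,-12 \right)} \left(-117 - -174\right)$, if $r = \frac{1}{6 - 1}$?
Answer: $\frac{38}{5} \approx 7.6$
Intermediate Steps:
$r = \frac{1}{5} \approx 0.2$
$c{\left(Q,W \right)} = \frac{2}{15}$ ($c{\left(Q,W \right)} = \frac{1}{5 \cdot 3} \cdot 2 = \frac{1}{5} \cdot \frac{1}{3} \cdot 2 = \frac{1}{15} \cdot 2 = \frac{2}{15}$)
$c{\left(1,-12 \right)} \left(-117 - -174\right) = \frac{2 \left(-117 - -174\right)}{15} = \frac{2 \left(-117 + 174\right)}{15} = \frac{2}{15} \cdot 57 = \frac{38}{5}$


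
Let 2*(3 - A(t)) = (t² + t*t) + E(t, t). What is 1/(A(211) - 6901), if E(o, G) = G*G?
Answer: -2/147359 ≈ -1.3572e-5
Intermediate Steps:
E(o, G) = G²
A(t) = 3 - 3*t²/2 (A(t) = 3 - ((t² + t*t) + t²)/2 = 3 - ((t² + t²) + t²)/2 = 3 - (2*t² + t²)/2 = 3 - 3*t²/2)
1/(A(211) - 6901) = 1/((3 - 3/2*211²) - 6901) = 1/((3 - 3/2*44521) - 6901) = 1/((3 - 133563/2) - 6901) = 1/(-133557/2 - 6901) = 1/(-147359/2) = -2/147359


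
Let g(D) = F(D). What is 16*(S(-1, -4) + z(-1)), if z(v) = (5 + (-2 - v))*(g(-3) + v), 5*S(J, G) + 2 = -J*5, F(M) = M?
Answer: -1232/5 ≈ -246.40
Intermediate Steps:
g(D) = D
S(J, G) = -⅖ - J (S(J, G) = -⅖ + (-J*5)/5 = -⅖ + (-5*J)/5 = -⅖ - J)
z(v) = (-3 + v)*(3 - v) (z(v) = (5 + (-2 - v))*(-3 + v) = (3 - v)*(-3 + v) = (-3 + v)*(3 - v))
16*(S(-1, -4) + z(-1)) = 16*((-⅖ - 1*(-1)) + (-9 - 1*(-1)² + 6*(-1))) = 16*((-⅖ + 1) + (-9 - 1*1 - 6)) = 16*(⅗ + (-9 - 1 - 6)) = 16*(⅗ - 16) = 16*(-77/5) = -1232/5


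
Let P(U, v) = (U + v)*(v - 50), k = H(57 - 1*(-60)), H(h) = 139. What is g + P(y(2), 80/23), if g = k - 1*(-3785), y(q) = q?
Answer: 1940976/529 ≈ 3669.1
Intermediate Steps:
k = 139
P(U, v) = (-50 + v)*(U + v) (P(U, v) = (U + v)*(-50 + v) = (-50 + v)*(U + v))
g = 3924 (g = 139 - 1*(-3785) = 139 + 3785 = 3924)
g + P(y(2), 80/23) = 3924 + ((80/23)² - 50*2 - 4000/23 + 2*(80/23)) = 3924 + ((80*(1/23))² - 100 - 4000/23 + 2*(80*(1/23))) = 3924 + ((80/23)² - 100 - 50*80/23 + 2*(80/23)) = 3924 + (6400/529 - 100 - 4000/23 + 160/23) = 3924 - 134820/529 = 1940976/529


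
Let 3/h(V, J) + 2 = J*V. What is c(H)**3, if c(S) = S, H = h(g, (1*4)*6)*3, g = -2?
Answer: -729/125000 ≈ -0.0058320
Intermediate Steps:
h(V, J) = 3/(-2 + J*V)
H = -9/50 (H = (3/(-2 + ((1*4)*6)*(-2)))*3 = (3/(-2 + (4*6)*(-2)))*3 = (3/(-2 + 24*(-2)))*3 = (3/(-2 - 48))*3 = (3/(-50))*3 = (3*(-1/50))*3 = -3/50*3 = -9/50 ≈ -0.18000)
c(H)**3 = (-9/50)**3 = -729/125000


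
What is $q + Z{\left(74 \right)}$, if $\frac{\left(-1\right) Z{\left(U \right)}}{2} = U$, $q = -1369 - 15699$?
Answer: $-17216$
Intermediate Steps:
$q = -17068$
$Z{\left(U \right)} = - 2 U$
$q + Z{\left(74 \right)} = -17068 - 148 = -17216$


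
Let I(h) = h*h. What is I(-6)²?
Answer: 1296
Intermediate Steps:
I(h) = h²
I(-6)² = ((-6)²)² = 36² = 1296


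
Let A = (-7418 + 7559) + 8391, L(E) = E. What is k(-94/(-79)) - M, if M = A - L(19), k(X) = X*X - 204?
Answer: -54393961/6241 ≈ -8715.6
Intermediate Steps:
k(X) = -204 + X² (k(X) = X² - 204 = -204 + X²)
A = 8532 (A = 141 + 8391 = 8532)
M = 8513 (M = 8532 - 1*19 = 8532 - 19 = 8513)
k(-94/(-79)) - M = (-204 + (-94/(-79))²) - 1*8513 = (-204 + (-94*(-1/79))²) - 8513 = (-204 + (94/79)²) - 8513 = (-204 + 8836/6241) - 8513 = -1264328/6241 - 8513 = -54393961/6241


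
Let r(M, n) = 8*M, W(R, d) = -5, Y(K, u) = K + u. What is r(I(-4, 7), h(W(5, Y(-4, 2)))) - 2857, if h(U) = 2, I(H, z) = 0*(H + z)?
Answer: -2857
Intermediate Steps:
I(H, z) = 0
r(I(-4, 7), h(W(5, Y(-4, 2)))) - 2857 = 8*0 - 2857 = 0 - 2857 = -2857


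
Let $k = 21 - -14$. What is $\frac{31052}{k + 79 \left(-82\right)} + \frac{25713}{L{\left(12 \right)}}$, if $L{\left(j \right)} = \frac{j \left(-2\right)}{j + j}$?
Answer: $- \frac{165699911}{6443} \approx -25718.0$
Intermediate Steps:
$k = 35$ ($k = 21 + 14 = 35$)
$L{\left(j \right)} = -1$ ($L{\left(j \right)} = \frac{\left(-2\right) j}{2 j} = - 2 j \frac{1}{2 j} = -1$)
$\frac{31052}{k + 79 \left(-82\right)} + \frac{25713}{L{\left(12 \right)}} = \frac{31052}{35 + 79 \left(-82\right)} + \frac{25713}{-1} = \frac{31052}{35 - 6478} + 25713 \left(-1\right) = \frac{31052}{-6443} - 25713 = 31052 \left(- \frac{1}{6443}\right) - 25713 = - \frac{31052}{6443} - 25713 = - \frac{165699911}{6443}$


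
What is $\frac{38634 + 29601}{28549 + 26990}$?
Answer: $\frac{22745}{18513} \approx 1.2286$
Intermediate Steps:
$\frac{38634 + 29601}{28549 + 26990} = \frac{68235}{55539} = 68235 \cdot \frac{1}{55539} = \frac{22745}{18513}$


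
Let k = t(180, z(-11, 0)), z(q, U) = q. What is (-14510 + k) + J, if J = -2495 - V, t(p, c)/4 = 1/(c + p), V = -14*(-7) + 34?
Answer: -2896149/169 ≈ -17137.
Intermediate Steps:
V = 132 (V = 98 + 34 = 132)
t(p, c) = 4/(c + p)
k = 4/169 (k = 4/(-11 + 180) = 4/169 ≈ 0.023669)
J = -2627 (J = -2495 - 1*132 = -2495 - 132 = -2627)
(-14510 + k) + J = (-14510 + 4/169) - 2627 = -2452186/169 - 2627 = -2896149/169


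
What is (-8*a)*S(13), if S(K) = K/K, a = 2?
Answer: -16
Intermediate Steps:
S(K) = 1
(-8*a)*S(13) = -8*2*1 = -16*1 = -16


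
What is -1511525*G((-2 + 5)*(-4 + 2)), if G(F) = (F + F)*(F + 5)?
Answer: -18138300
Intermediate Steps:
G(F) = 2*F*(5 + F) (G(F) = (2*F)*(5 + F) = 2*F*(5 + F))
-1511525*G((-2 + 5)*(-4 + 2)) = -3023050*(-2 + 5)*(-4 + 2)*(5 + (-2 + 5)*(-4 + 2)) = -3023050*3*(-2)*(5 + 3*(-2)) = -3023050*(-6)*(5 - 6) = -3023050*(-6)*(-1) = -1511525*12 = -18138300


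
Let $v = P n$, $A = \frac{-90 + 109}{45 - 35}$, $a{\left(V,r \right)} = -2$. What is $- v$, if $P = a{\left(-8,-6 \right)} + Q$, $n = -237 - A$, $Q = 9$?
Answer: $\frac{16723}{10} \approx 1672.3$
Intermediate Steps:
$A = \frac{19}{10} \approx 1.9$
$n = - \frac{2389}{10}$ ($n = -237 - \frac{19}{10} = - \frac{2389}{10} \approx -238.9$)
$P = 7$ ($P = -2 + 9 = 7$)
$v = - \frac{16723}{10}$ ($v = 7 \left(- \frac{2389}{10}\right) = - \frac{16723}{10} \approx -1672.3$)
$- v = \left(-1\right) \left(- \frac{16723}{10}\right) = \frac{16723}{10}$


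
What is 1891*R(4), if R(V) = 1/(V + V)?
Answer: 1891/8 ≈ 236.38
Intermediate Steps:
R(V) = 1/(2*V)
1891*R(4) = 1891*((½)/4) = 1891*((½)*(¼)) = 1891*(⅛) = 1891/8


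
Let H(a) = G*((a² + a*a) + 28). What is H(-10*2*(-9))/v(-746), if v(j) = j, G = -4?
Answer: 129656/373 ≈ 347.60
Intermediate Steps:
H(a) = -112 - 8*a² (H(a) = -4*((a² + a*a) + 28) = -4*((a² + a²) + 28) = -4*(2*a² + 28) = -4*(28 + 2*a²) = -112 - 8*a²)
H(-10*2*(-9))/v(-746) = (-112 - 8*(-10*2*(-9))²)/(-746) = (-112 - 8*(-20*(-9))²)*(-1/746) = (-112 - 8*180²)*(-1/746) = (-112 - 8*32400)*(-1/746) = (-112 - 259200)*(-1/746) = -259312*(-1/746) = 129656/373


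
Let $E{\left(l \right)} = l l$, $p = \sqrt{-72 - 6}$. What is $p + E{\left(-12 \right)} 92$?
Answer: $13248 + i \sqrt{78} \approx 13248.0 + 8.8318 i$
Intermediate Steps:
$p = i \sqrt{78}$ ($p = \sqrt{-78} = i \sqrt{78} \approx 8.8318 i$)
$E{\left(l \right)} = l^{2}$
$p + E{\left(-12 \right)} 92 = i \sqrt{78} + \left(-12\right)^{2} \cdot 92 = i \sqrt{78} + 144 \cdot 92 = i \sqrt{78} + 13248 = 13248 + i \sqrt{78}$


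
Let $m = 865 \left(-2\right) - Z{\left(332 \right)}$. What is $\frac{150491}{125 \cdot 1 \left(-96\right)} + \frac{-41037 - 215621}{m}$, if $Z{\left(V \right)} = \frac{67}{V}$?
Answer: $\frac{936079378343}{6893124000} \approx 135.8$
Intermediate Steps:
$m = - \frac{574427}{332}$ ($m = 865 \left(-2\right) - \frac{67}{332} = -1730 - 67 \cdot \frac{1}{332} = -1730 - \frac{67}{332} = - \frac{574427}{332} \approx -1730.2$)
$\frac{150491}{125 \cdot 1 \left(-96\right)} + \frac{-41037 - 215621}{m} = \frac{150491}{125 \cdot 1 \left(-96\right)} + \frac{-41037 - 215621}{- \frac{574427}{332}} = \frac{150491}{125 \left(-96\right)} + \left(-41037 - 215621\right) \left(- \frac{332}{574427}\right) = \frac{150491}{-12000} - - \frac{85210456}{574427} = 150491 \left(- \frac{1}{12000}\right) + \frac{85210456}{574427} = - \frac{150491}{12000} + \frac{85210456}{574427} = \frac{936079378343}{6893124000}$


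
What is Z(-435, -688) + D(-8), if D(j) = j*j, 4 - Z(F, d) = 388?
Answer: -320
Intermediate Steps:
Z(F, d) = -384 (Z(F, d) = 4 - 1*388 = 4 - 388 = -384)
D(j) = j²
Z(-435, -688) + D(-8) = -384 + (-8)² = -384 + 64 = -320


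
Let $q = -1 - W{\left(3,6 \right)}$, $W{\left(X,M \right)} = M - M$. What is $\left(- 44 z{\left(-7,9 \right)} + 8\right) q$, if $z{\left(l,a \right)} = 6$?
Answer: $256$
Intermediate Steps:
$W{\left(X,M \right)} = 0$
$q = -1$ ($q = -1 - 0 = -1 + 0 = -1$)
$\left(- 44 z{\left(-7,9 \right)} + 8\right) q = \left(\left(-44\right) 6 + 8\right) \left(-1\right) = \left(-264 + 8\right) \left(-1\right) = \left(-256\right) \left(-1\right) = 256$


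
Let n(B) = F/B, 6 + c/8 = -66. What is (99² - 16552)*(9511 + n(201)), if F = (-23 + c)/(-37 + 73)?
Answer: -464610550747/7236 ≈ -6.4208e+7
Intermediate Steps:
c = -576 (c = -48 + 8*(-66) = -48 - 528 = -576)
F = -599/36 (F = (-23 - 576)/(-37 + 73) = -599/36 ≈ -16.639)
n(B) = -599/(36*B)
(99² - 16552)*(9511 + n(201)) = (99² - 16552)*(9511 - 599/36/201) = (9801 - 16552)*(9511 - 599/36*1/201) = -6751*(9511 - 599/7236) = -6751*68820997/7236 = -464610550747/7236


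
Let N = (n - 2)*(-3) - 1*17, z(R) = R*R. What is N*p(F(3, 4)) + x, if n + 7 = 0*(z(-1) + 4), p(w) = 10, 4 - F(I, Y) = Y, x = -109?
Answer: -9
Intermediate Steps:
F(I, Y) = 4 - Y
z(R) = R**2
n = -7 (n = -7 + 0*((-1)**2 + 4) = -7 + 0*(1 + 4) = -7 + 0*5 = -7 + 0 = -7)
N = 10 (N = (-7 - 2)*(-3) - 1*17 = -9*(-3) - 17 = 27 - 17 = 10)
N*p(F(3, 4)) + x = 10*10 - 109 = 100 - 109 = -9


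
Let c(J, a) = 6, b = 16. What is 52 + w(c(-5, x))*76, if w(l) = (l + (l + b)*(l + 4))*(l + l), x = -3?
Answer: 206164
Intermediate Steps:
w(l) = 2*l*(l + (4 + l)*(16 + l)) (w(l) = (l + (l + 16)*(l + 4))*(l + l) = (l + (16 + l)*(4 + l))*(2*l) = (l + (4 + l)*(16 + l))*(2*l) = 2*l*(l + (4 + l)*(16 + l)))
52 + w(c(-5, x))*76 = 52 + (2*6*(64 + 6² + 21*6))*76 = 52 + (2*6*(64 + 36 + 126))*76 = 52 + (2*6*226)*76 = 52 + 2712*76 = 52 + 206112 = 206164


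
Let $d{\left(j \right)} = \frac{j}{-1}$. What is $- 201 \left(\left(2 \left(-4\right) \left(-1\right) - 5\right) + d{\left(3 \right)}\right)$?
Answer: $0$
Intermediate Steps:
$d{\left(j \right)} = - j$ ($d{\left(j \right)} = j \left(-1\right) = - j$)
$- 201 \left(\left(2 \left(-4\right) \left(-1\right) - 5\right) + d{\left(3 \right)}\right) = - 201 \left(\left(2 \left(-4\right) \left(-1\right) - 5\right) - 3\right) = - 201 \left(\left(\left(-8\right) \left(-1\right) - 5\right) - 3\right) = - 201 \left(\left(8 - 5\right) - 3\right) = - 201 \left(3 - 3\right) = \left(-201\right) 0 = 0$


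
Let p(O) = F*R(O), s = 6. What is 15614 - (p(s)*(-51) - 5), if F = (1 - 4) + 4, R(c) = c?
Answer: 15925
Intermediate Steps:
F = 1 (F = -3 + 4 = 1)
p(O) = O (p(O) = 1*O = O)
15614 - (p(s)*(-51) - 5) = 15614 - (6*(-51) - 5) = 15614 - (-306 - 5) = 15614 - 1*(-311) = 15614 + 311 = 15925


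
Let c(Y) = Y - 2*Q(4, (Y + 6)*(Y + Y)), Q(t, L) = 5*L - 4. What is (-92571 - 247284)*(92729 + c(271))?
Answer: 478628671860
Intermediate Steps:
Q(t, L) = -4 + 5*L
c(Y) = 8 + Y - 20*Y*(6 + Y) (c(Y) = Y - 2*(-4 + 5*((Y + 6)*(Y + Y))) = Y - 2*(-4 + 5*((6 + Y)*(2*Y))) = Y - 2*(-4 + 5*(2*Y*(6 + Y))) = Y - 2*(-4 + 10*Y*(6 + Y)) = Y + (8 - 20*Y*(6 + Y)) = 8 + Y - 20*Y*(6 + Y))
(-92571 - 247284)*(92729 + c(271)) = (-92571 - 247284)*(92729 + (8 + 271 - 20*271*(6 + 271))) = -339855*(92729 + (8 + 271 - 20*271*277)) = -339855*(92729 + (8 + 271 - 1501340)) = -339855*(92729 - 1501061) = -339855*(-1408332) = 478628671860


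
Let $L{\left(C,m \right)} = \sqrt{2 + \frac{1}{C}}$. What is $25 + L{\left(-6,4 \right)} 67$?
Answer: $25 + \frac{67 \sqrt{66}}{6} \approx 115.72$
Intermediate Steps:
$25 + L{\left(-6,4 \right)} 67 = 25 + \sqrt{2 + \frac{1}{-6}} \cdot 67 = 25 + \sqrt{2 - \frac{1}{6}} \cdot 67 = 25 + \sqrt{\frac{11}{6}} \cdot 67 = 25 + \frac{\sqrt{66}}{6} \cdot 67 = 25 + \frac{67 \sqrt{66}}{6}$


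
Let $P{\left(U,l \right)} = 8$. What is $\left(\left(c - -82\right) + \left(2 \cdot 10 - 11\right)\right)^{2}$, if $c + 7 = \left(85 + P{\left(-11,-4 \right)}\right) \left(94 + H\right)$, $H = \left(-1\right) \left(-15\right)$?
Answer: $104468841$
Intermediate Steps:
$H = 15$
$c = 10130$ ($c = -7 + \left(85 + 8\right) \left(94 + 15\right) = -7 + 93 \cdot 109 = -7 + 10137 = 10130$)
$\left(\left(c - -82\right) + \left(2 \cdot 10 - 11\right)\right)^{2} = \left(\left(10130 - -82\right) + \left(2 \cdot 10 - 11\right)\right)^{2} = \left(\left(10130 + 82\right) + \left(20 - 11\right)\right)^{2} = \left(10212 + 9\right)^{2} = 10221^{2} = 104468841$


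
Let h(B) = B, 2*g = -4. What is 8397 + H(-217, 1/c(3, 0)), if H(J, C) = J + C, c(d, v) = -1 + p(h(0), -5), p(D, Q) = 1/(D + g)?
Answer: 24538/3 ≈ 8179.3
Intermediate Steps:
g = -2 (g = (½)*(-4) = -2)
p(D, Q) = 1/(-2 + D) (p(D, Q) = 1/(D - 2) = 1/(-2 + D))
c(d, v) = -3/2 (c(d, v) = -1 + 1/(-2 + 0) = -1 + 1/(-2) = -1 - ½ = -3/2)
H(J, C) = C + J
8397 + H(-217, 1/c(3, 0)) = 8397 + (1/(-3/2) - 217) = 8397 + (-⅔ - 217) = 8397 - 653/3 = 24538/3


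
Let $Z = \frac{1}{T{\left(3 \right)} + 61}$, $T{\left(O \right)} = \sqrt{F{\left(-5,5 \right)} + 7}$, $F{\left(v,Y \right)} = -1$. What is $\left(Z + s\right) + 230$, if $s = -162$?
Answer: $\frac{252681}{3715} - \frac{\sqrt{6}}{3715} \approx 68.016$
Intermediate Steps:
$T{\left(O \right)} = \sqrt{6}$ ($T{\left(O \right)} = \sqrt{-1 + 7} = \sqrt{6}$)
$Z = \frac{1}{61 + \sqrt{6}}$ ($Z = \frac{1}{\sqrt{6} + 61} = \frac{1}{61 + \sqrt{6}} \approx 0.015761$)
$\left(Z + s\right) + 230 = \left(\left(\frac{61}{3715} - \frac{\sqrt{6}}{3715}\right) - 162\right) + 230 = \left(- \frac{601769}{3715} - \frac{\sqrt{6}}{3715}\right) + 230 = \frac{252681}{3715} - \frac{\sqrt{6}}{3715}$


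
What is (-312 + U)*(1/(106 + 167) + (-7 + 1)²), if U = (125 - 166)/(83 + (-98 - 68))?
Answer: -254128795/22659 ≈ -11215.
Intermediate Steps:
U = 41/83 (U = -41/(83 - 166) = -41/(-83) = -41*(-1/83) = 41/83 ≈ 0.49398)
(-312 + U)*(1/(106 + 167) + (-7 + 1)²) = (-312 + 41/83)*(1/(106 + 167) + (-7 + 1)²) = -25855*(1/273 + (-6)²)/83 = -25855*(1/273 + 36)/83 = -25855/83*9829/273 = -254128795/22659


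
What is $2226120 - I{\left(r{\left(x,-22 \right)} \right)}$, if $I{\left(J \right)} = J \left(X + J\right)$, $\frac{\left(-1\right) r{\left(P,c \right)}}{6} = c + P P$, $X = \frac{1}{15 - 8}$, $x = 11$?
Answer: $\frac{13113582}{7} \approx 1.8734 \cdot 10^{6}$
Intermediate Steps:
$X = \frac{1}{7} \approx 0.14286$
$r{\left(P,c \right)} = - 6 c - 6 P^{2}$ ($r{\left(P,c \right)} = - 6 \left(c + P P\right) = - 6 \left(c + P^{2}\right) = - 6 c - 6 P^{2}$)
$I{\left(J \right)} = J \left(\frac{1}{7} + J\right)$
$2226120 - I{\left(r{\left(x,-22 \right)} \right)} = 2226120 - \left(\left(-6\right) \left(-22\right) - 6 \cdot 11^{2}\right) \left(\frac{1}{7} - \left(-132 + 6 \cdot 11^{2}\right)\right) = 2226120 - \left(132 - 726\right) \left(\frac{1}{7} + \left(132 - 726\right)\right) = 2226120 - - 594 \left(\frac{1}{7} - 594\right) = 2226120 - \left(-594\right) \left(- \frac{4157}{7}\right) = 2226120 - \frac{2469258}{7} = \frac{13113582}{7}$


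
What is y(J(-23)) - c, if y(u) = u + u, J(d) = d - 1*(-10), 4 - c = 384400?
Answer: 384370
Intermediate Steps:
c = -384396 (c = 4 - 1*384400 = 4 - 384400 = -384396)
J(d) = 10 + d (J(d) = d + 10 = 10 + d)
y(u) = 2*u
y(J(-23)) - c = 2*(10 - 23) - 1*(-384396) = 2*(-13) + 384396 = -26 + 384396 = 384370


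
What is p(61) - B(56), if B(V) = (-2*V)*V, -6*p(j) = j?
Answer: 37571/6 ≈ 6261.8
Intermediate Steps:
p(j) = -j/6
B(V) = -2*V²
p(61) - B(56) = -⅙*61 - (-2)*56² = -61/6 - (-2)*3136 = -61/6 - 1*(-6272) = -61/6 + 6272 = 37571/6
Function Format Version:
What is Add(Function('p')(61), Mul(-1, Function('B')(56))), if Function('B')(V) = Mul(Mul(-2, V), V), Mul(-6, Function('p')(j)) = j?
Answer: Rational(37571, 6) ≈ 6261.8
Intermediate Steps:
Function('p')(j) = Mul(Rational(-1, 6), j)
Function('B')(V) = Mul(-2, Pow(V, 2))
Add(Function('p')(61), Mul(-1, Function('B')(56))) = Add(Mul(Rational(-1, 6), 61), Mul(-1, Mul(-2, Pow(56, 2)))) = Add(Rational(-61, 6), Mul(-1, Mul(-2, 3136))) = Add(Rational(-61, 6), Mul(-1, -6272)) = Add(Rational(-61, 6), 6272) = Rational(37571, 6)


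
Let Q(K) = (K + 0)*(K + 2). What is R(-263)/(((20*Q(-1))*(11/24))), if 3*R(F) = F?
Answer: 526/55 ≈ 9.5636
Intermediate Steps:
Q(K) = K*(2 + K)
R(F) = F/3
R(-263)/(((20*Q(-1))*(11/24))) = ((⅓)*(-263))/(((20*(-(2 - 1)))*(11/24))) = -263/(3*((20*(-1*1))*(11*(1/24)))) = -263/(3*((20*(-1))*(11/24))) = -263/(3*((-20*11/24))) = -263/(3*(-55/6)) = -263/3*(-6/55) = 526/55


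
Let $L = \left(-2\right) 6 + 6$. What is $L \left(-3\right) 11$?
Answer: $198$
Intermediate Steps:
$L = -6$ ($L = -12 + 6 = -6$)
$L \left(-3\right) 11 = \left(-6\right) \left(-3\right) 11 = 18 \cdot 11 = 198$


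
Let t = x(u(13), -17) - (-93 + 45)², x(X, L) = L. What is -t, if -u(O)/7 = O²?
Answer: 2321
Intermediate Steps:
u(O) = -7*O²
t = -2321 (t = -17 - (-93 + 45)² = -17 - 1*(-48)² = -17 - 1*2304 = -17 - 2304 = -2321)
-t = -1*(-2321) = 2321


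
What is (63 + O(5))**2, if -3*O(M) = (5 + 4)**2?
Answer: 1296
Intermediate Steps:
O(M) = -27 (O(M) = -(5 + 4)**2/3 = -1/3*9**2 = -1/3*81 = -27)
(63 + O(5))**2 = (63 - 27)**2 = 36**2 = 1296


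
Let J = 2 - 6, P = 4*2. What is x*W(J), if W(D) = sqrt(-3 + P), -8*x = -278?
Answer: 139*sqrt(5)/4 ≈ 77.703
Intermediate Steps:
x = 139/4 (x = -1/8*(-278) = 139/4 ≈ 34.750)
P = 8
J = -4
W(D) = sqrt(5) (W(D) = sqrt(-3 + 8) = sqrt(5))
x*W(J) = 139*sqrt(5)/4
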